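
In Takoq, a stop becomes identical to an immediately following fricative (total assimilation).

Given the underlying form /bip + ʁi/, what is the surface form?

[biʁʁi]

/p/ is the segment targeted by the rule; it sits immediately before /ʁ/, so it assimilates completely and surfaces as [ʁ].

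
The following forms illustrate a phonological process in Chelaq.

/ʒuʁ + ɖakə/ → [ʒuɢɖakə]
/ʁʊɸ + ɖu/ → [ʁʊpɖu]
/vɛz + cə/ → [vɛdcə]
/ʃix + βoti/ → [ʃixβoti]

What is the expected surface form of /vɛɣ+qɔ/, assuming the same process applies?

The data show regressive manner assimilation: /ʁ/ → [ɢ] before /ɖ/; /ɸ/ → [p] before /ɖ/; /z/ → [d] before /c/. In each pair only manner changes, matching the following consonant, while place and voice stay constant.
Nothing changes in [ʃixβoti]: there the adjacent consonants already agree in manner (/x/ and /β/ are both fricatives), so this form is consistent with the same rule.
/ɣ/ is a voiced velar fricative. The following trigger /q/ is a stop, so /ɣ/ must become a stop as well.
The voiced velar stop is [g], so /ɣ/ → [g].

[vɛgqɔ]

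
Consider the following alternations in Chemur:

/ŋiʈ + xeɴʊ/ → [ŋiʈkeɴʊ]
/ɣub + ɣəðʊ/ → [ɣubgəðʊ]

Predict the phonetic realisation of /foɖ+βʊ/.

[foɖbʊ]

The data show progressive manner assimilation: /x/ → [k] after /ʈ/; /ɣ/ → [g] after /b/. In each pair only manner changes, matching the preceding consonant, while place and voice stay constant.
/β/ is a voiced bilabial fricative. The preceding trigger /ɖ/ is a stop, so /β/ must become a stop as well.
Changing only its manner to stop gives [b] — the voiced bilabial stop.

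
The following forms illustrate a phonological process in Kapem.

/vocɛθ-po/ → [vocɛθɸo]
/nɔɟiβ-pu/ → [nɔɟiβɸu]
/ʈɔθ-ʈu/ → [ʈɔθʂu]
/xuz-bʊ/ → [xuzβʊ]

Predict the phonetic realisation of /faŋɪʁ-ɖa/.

The data show progressive manner assimilation: /p/ → [ɸ] after /θ/; /p/ → [ɸ] after /β/; /ʈ/ → [ʂ] after /θ/; /b/ → [β] after /z/. In each pair only manner changes, matching the preceding consonant, while place and voice stay constant.
The rule targets /ɖ/ (voiced retroflex stop), which sits after the trigger /ʁ/ (fricative).
Changing only its manner to fricative gives [ʐ] — the voiced retroflex fricative.

[faŋɪʁʐa]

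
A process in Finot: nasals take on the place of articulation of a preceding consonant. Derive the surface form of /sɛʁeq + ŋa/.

[sɛʁeqɴa]

The rule targets /ŋ/ (voiced velar nasal), which sits after the trigger /q/ (uvular).
A voiced uvular nasal is [ɴ], so the surface segment is [ɴ].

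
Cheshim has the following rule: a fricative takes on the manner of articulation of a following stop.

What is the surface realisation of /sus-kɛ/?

[sutkɛ]

The rule targets /s/ (voiceless alveolar fricative), which sits before the trigger /k/ (stop).
A voiceless alveolar stop is [t], so the surface segment is [t].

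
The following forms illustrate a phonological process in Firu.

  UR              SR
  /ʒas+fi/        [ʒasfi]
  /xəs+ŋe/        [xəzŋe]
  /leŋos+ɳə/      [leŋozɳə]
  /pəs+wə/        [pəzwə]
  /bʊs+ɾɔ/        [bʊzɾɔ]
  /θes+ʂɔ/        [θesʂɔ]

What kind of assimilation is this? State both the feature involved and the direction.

The segment that alternates is /s/, which surfaces as [z] when adjacent to /ŋ/.
The change voiceless → voiced matches the voicing of the following /ŋ/, identifying this as voicing assimilation.
Place and manner are unchanged, so the assimilation is partial, not total.
The other alternating forms pattern the same way: /s/ → [z] before /ɳ/ (voiceless → voiced, matching voiced); /s/ → [z] before /w/ (voiceless → voiced, matching voiced); /s/ → [z] before /ɾ/ (voiceless → voiced, matching voiced) — only voicing changes, and always toward the following segment.
No alternation appears in [ʒasfi], [θesʂɔ]: there the adjacent consonants already agree in voicing (/s/ and /f/ are both voiceless; /s/ and /ʂ/ are both voiceless), so these forms are consistent with the same rule.
The trigger is the following segment, so the direction is regressive (anticipatory).

regressive voicing assimilation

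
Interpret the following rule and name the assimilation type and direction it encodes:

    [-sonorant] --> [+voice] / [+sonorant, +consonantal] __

The target ([-sonorant], obstruents) acquires [+voice] next to a sonorant consonant ([+sonorant, +consonantal]) — it takes on the voicing of its neighbour, so the feature that spreads is voicing.
The conditioning segment sits to the left of the focus bar, meaning the trigger precedes the segment that changes — progressive assimilation.

progressive voicing assimilation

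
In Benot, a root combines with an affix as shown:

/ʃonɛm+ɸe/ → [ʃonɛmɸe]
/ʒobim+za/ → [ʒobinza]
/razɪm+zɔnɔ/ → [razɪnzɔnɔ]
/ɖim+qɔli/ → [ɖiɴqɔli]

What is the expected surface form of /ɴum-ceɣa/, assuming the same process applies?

[ɴuɲceɣa]

The data show regressive place assimilation: /m/ → [n] before /z/; /m/ → [ɴ] before /q/. In each pair only place changes, matching the following consonant, while manner and voice stay constant.
No alternation appears in [ʃonɛmɸe]: there the adjacent consonants already agree in place (/m/ and /ɸ/ are both bilabial), so this form is consistent with the same rule.
The rule targets /m/ (voiced bilabial nasal), which sits before the trigger /c/ (palatal).
The voiced palatal nasal is [ɲ], so /m/ → [ɲ].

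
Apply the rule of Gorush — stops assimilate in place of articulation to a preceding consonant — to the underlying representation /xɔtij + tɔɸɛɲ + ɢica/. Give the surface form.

The rule targets /t/ (voiceless alveolar stop), which sits after the trigger /j/ (palatal).
Changing only its place to palatal gives [c] — the voiceless palatal stop.
The same rule applies at the second boundary: /ɢ/ → [ɟ] next to /ɲ/.

[xɔtijcɔɸɛɲɟica]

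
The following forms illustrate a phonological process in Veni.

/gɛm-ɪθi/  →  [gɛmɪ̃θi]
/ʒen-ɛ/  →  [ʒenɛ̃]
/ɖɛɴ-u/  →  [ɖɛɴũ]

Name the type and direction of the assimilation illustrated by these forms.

progressive nasality assimilation (vowel nasalisation)

The vowel /ɪ/ surfaces as nasalised [ɪ̃] next to the preceding nasal /m/ — it has acquired the [+nasal] feature of its neighbour.
Likewise in the remaining data: /ɛ/ → [ɛ̃] after /n/; /u/ → [ũ] after /ɴ/ — each time a vowel is nasalised next to a preceding nasal.
Because the conditioning nasal is to the left of the vowel that changes, the process is progressive (perseverative).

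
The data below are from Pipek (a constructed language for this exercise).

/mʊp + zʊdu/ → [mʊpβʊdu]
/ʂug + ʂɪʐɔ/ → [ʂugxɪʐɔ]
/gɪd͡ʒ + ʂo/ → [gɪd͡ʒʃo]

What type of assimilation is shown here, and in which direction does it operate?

progressive place assimilation

The segment that alternates is /z/, which surfaces as [β] when adjacent to /p/.
/z/ is alveolar while /p/ is bilabial; the output [β] is bilabial, matching the trigger — so the feature that spreads is place.
Manner and voice are unchanged, so the assimilation is partial, not total.
The other alternating forms pattern the same way: /ʂ/ → [x] after /g/ (retroflex → velar, matching velar); /ʂ/ → [ʃ] after /d͡ʒ/ (retroflex → postalveolar, matching postalveolar) — only place changes, and always toward the preceding segment.
Since the segment that changes follows the conditioning segment, the assimilation is progressive.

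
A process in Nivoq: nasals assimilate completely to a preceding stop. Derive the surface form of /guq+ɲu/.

[guqqu]

/ɲ/ is the segment targeted by the rule; it sits immediately after /q/, so it assimilates completely and surfaces as [q].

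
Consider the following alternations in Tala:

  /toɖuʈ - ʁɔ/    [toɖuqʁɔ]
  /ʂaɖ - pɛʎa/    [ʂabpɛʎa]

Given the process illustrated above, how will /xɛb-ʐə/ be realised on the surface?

[xɛɖʐə]

The data show regressive place assimilation: /ʈ/ → [q] before /ʁ/; /ɖ/ → [b] before /p/. In each pair only place changes, matching the following consonant, while manner and voice stay constant.
/b/ is a voiced bilabial stop. The following trigger /ʐ/ is retroflex, so /b/ must become retroflex as well.
A voiced retroflex stop is [ɖ], so the surface segment is [ɖ].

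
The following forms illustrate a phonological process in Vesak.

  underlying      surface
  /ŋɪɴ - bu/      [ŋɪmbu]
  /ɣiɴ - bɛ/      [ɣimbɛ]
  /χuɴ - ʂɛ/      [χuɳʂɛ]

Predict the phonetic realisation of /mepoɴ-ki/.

The data show regressive place assimilation: /ɴ/ → [m] before /b/; /ɴ/ → [ɳ] before /ʂ/. In each pair only place changes, matching the following consonant, while manner and voice stay constant.
The rule targets /ɴ/ (voiced uvular nasal), which sits before the trigger /k/ (velar).
A voiced velar nasal is [ŋ], so the surface segment is [ŋ].

[mepoŋki]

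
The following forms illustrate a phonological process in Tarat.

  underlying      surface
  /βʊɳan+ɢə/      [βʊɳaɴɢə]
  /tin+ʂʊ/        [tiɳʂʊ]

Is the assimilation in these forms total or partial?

partial assimilation

Underlying /n/ is realised as [ɴ] next to /ɢ/; /ɢ/ itself does not change.
The change alveolar → uvular matches the place of the following /ɢ/, identifying this as place assimilation.
Manner and voice are unchanged, so the assimilation is partial, not total.
The other alternating form patterns the same way: /n/ → [ɳ] before /ʂ/ (alveolar → retroflex, matching retroflex) — only place changes, and always toward the following segment.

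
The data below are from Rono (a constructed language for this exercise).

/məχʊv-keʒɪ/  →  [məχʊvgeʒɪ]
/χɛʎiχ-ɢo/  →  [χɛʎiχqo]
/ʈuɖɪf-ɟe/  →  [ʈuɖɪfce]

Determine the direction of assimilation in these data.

progressive

Underlying /k/ is realised as [g] next to /v/; /v/ itself does not change.
The change voiceless → voiced matches the voicing of the preceding /v/, identifying this as voicing assimilation.
The same holds elsewhere in the data: /ɢ/ → [q] after /χ/ (voiced → voiceless, matching voiceless); /ɟ/ → [c] after /f/ (voiced → voiceless, matching voiceless) — only voicing changes, and always toward the preceding segment.
Since the segment that changes follows the conditioning segment, the assimilation is progressive.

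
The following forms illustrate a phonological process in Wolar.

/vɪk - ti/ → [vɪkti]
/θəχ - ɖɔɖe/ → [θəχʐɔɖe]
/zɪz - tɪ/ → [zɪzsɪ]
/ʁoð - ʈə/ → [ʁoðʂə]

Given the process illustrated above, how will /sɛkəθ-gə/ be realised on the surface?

[sɛkəθɣə]

The data show progressive manner assimilation: /ɖ/ → [ʐ] after /χ/; /t/ → [s] after /z/; /ʈ/ → [ʂ] after /ð/. In each pair only manner changes, matching the preceding consonant, while place and voice stay constant.
Nothing changes in [vɪkti]: there the adjacent consonants already agree in manner (/t/ and /k/ are both stops), so this form is consistent with the same rule.
The rule targets /g/ (voiced velar stop), which sits after the trigger /θ/ (fricative).
The voiced velar fricative is [ɣ], so /g/ → [ɣ].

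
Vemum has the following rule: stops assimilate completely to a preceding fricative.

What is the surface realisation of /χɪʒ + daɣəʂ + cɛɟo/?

[χɪʒʒaɣəʂʂɛɟo]

/d/ is the segment targeted by the rule; it sits immediately after /ʒ/, so it assimilates completely and surfaces as [ʒ].
The same rule applies at the second boundary: /c/ → [ʂ] next to /ʂ/.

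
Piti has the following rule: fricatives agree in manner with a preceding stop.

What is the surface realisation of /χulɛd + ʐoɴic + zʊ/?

[χulɛdɖoɴicdʊ]

/ʐ/ is a voiced retroflex fricative. The preceding trigger /d/ is a stop, so /ʐ/ must become a stop as well.
The voiced retroflex stop is [ɖ], so /ʐ/ → [ɖ].
At the second juncture, /z/ likewise becomes [d] adjacent to /c/.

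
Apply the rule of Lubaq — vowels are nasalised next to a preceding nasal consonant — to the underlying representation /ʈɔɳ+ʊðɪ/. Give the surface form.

[ʈɔɳʊ̃ðɪ]

The vowel /ʊ/ is adjacent to the preceding nasal /ɳ/, so it acquires [+nasal] and surfaces as [ʊ̃].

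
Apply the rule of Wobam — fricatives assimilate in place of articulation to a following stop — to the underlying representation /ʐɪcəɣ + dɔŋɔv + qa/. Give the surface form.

The rule targets /ɣ/ (voiced velar fricative), which sits before the trigger /d/ (alveolar).
Changing only its place to alveolar gives [z] — the voiced alveolar fricative.
The same rule applies at the second boundary: /v/ → [ʁ] next to /q/.

[ʐɪcəzdɔŋɔʁqa]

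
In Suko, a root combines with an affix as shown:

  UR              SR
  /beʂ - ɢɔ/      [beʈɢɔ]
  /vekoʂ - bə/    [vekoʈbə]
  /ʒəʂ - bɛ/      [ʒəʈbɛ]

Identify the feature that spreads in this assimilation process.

The segment that alternates is /ʂ/, which surfaces as [ʈ] when adjacent to /ɢ/.
The change fricative → stop matches the manner of the following /ɢ/, identifying this as manner assimilation.
The other alternating form patterns the same way: /ʂ/ → [ʈ] before /b/ (fricative → stop, matching a stop) — only manner changes, and always toward the following segment.

manner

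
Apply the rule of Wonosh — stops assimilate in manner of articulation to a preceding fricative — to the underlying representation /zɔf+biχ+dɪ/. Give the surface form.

/b/ is a voiced bilabial stop. The preceding trigger /f/ is a fricative, so /b/ must become a fricative as well.
A voiced bilabial fricative is [β], so the surface segment is [β].
The same rule applies at the second boundary: /d/ → [z] next to /χ/.

[zɔfβiχzɪ]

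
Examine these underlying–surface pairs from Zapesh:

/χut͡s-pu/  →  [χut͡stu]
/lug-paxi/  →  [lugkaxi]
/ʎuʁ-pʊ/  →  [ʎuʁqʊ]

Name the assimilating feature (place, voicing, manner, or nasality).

place

Comparing underlying and surface forms, /p/ → [t] is the alternation; the neighbouring /t͡s/ is constant.
/p/ is bilabial while /t͡s/ is alveolar; the output [t] is alveolar, matching the trigger — so the feature that spreads is place.
The other alternating forms pattern the same way: /p/ → [k] after /g/ (bilabial → velar, matching velar); /p/ → [q] after /ʁ/ (bilabial → uvular, matching uvular) — only place changes, and always toward the preceding segment.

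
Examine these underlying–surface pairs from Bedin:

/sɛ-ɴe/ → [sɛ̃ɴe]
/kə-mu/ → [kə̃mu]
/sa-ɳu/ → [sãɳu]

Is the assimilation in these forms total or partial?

partial assimilation

The vowel /ɛ/ surfaces as nasalised [ɛ̃] next to the following nasal /ɴ/ — it has acquired the [+nasal] feature of its neighbour.
Likewise in the remaining data: /ə/ → [ə̃] before /m/; /a/ → [ã] before /ɳ/ — each time a vowel is nasalised next to a following nasal.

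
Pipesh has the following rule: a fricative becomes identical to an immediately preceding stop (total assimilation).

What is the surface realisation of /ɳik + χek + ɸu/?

[ɳikkekku]

/χ/ is the segment targeted by the rule; it sits immediately after /k/, so it assimilates completely and surfaces as [k].
At the second juncture, /ɸ/ likewise becomes [k] adjacent to /k/.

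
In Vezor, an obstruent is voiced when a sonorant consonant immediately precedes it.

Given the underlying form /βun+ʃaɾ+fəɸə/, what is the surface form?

[βunʒaɾvəɸə]

/ʃ/ is a voiceless postalveolar fricative. The preceding trigger /n/ is voiced, so /ʃ/ must become voiced as well.
A voiced postalveolar fricative is [ʒ], so the surface segment is [ʒ].
The same rule applies at the second boundary: /f/ → [v] next to /ɾ/.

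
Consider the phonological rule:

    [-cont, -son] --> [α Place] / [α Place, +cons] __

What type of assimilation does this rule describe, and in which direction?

The rule copies the place features (abbreviated [Place]) from the environment onto the target, so the assimilating feature is place.
Since the environment is written before the underscore, the trigger precedes the target; the direction is progressive.

progressive place assimilation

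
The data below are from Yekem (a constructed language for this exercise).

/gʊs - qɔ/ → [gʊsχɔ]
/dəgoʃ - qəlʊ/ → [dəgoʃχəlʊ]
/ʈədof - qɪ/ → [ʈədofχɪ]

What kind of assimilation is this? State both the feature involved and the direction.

progressive manner assimilation

Comparing underlying and surface forms, /q/ → [χ] is the alternation; the neighbouring /s/ is constant.
/q/ is a stop while /s/ is a fricative; the output [χ] is a fricative, matching the trigger — so the feature that spreads is manner.
Place and voice are unchanged, so the assimilation is partial, not total.
The same holds elsewhere in the data: /q/ → [χ] after /ʃ/ (stop → fricative, matching a fricative); /q/ → [χ] after /f/ (stop → fricative, matching a fricative) — only manner changes, and always toward the preceding segment.
The trigger is the preceding segment, so the direction is progressive (perseverative).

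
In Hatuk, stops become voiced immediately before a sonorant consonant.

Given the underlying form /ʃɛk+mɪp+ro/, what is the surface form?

The rule targets /k/ (voiceless velar stop), which sits before the trigger /m/ (voiced).
Changing only its voicing to voiced gives [g] — the voiced velar stop.
The same rule applies at the second boundary: /p/ → [b] next to /r/.

[ʃɛgmɪbro]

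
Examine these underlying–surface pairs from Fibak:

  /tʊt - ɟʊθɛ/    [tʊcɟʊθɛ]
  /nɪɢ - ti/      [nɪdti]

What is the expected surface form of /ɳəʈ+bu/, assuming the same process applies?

The data show regressive place assimilation: /t/ → [c] before /ɟ/; /ɢ/ → [d] before /t/. In each pair only place changes, matching the following consonant, while manner and voice stay constant.
/ʈ/ is a voiceless retroflex stop. The following trigger /b/ is bilabial, so /ʈ/ must become bilabial as well.
A voiceless bilabial stop is [p], so the surface segment is [p].

[ɳəpbu]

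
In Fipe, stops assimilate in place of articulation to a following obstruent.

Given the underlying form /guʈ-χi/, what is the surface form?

[guqχi]

The rule targets /ʈ/ (voiceless retroflex stop), which sits before the trigger /χ/ (uvular).
Changing only its place to uvular gives [q] — the voiceless uvular stop.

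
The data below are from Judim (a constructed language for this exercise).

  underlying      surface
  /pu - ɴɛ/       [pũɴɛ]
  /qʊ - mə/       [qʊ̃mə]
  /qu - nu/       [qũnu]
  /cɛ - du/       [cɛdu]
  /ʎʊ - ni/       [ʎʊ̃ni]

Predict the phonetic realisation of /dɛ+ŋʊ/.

The data show regressive nasality assimilation (vowel nasalisation): /u/ → [ũ] before /ɴ/; /ʊ/ → [ʊ̃] before /m/; /u/ → [ũ] before /n/; /ʊ/ → [ʊ̃] before /n/ — a vowel is nasalised by an immediately following nasal consonant.
No change occurs in [cɛdu] because the vowel at the boundary is adjacent to an oral consonant, not a nasal (/ɛ/ next to /d/).
The vowel /ɛ/ is adjacent to the following nasal /ŋ/, so it acquires [+nasal] and surfaces as [ɛ̃].

[dɛ̃ŋʊ]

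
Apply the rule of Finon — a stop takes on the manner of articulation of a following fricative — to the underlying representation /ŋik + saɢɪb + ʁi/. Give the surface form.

[ŋixsaɢɪβʁi]

The rule targets /k/ (voiceless velar stop), which sits before the trigger /s/ (fricative).
A voiceless velar fricative is [x], so the surface segment is [x].
At the second juncture, /b/ likewise becomes [β] adjacent to /ʁ/.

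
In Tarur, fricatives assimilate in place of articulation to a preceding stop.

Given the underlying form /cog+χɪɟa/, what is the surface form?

/χ/ is a voiceless uvular fricative. The preceding trigger /g/ is velar, so /χ/ must become velar as well.
A voiceless velar fricative is [x], so the surface segment is [x].

[cogxɪɟa]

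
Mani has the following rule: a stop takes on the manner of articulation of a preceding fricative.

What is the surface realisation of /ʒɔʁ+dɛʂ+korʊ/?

[ʒɔʁzɛʂxorʊ]

The rule targets /d/ (voiced alveolar stop), which sits after the trigger /ʁ/ (fricative).
The voiced alveolar fricative is [z], so /d/ → [z].
The same rule applies at the second boundary: /k/ → [x] next to /ʂ/.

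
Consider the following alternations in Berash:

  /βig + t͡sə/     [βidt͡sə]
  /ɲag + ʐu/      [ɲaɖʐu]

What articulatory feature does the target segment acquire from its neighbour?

Underlying /g/ is realised as [d] next to /t͡s/; /t͡s/ itself does not change.
/g/ is velar while /t͡s/ is alveolar; the output [d] is alveolar, matching the trigger — so the feature that spreads is place.
The same holds elsewhere in the data: /g/ → [ɖ] before /ʐ/ (velar → retroflex, matching retroflex) — only place changes, and always toward the following segment.

place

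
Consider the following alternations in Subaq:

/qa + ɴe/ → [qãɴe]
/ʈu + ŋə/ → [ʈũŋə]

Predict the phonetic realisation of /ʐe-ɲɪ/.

[ʐẽɲɪ]

The data show regressive nasality assimilation (vowel nasalisation): /a/ → [ã] before /ɴ/; /u/ → [ũ] before /ŋ/ — a vowel is nasalised by an immediately following nasal consonant.
The vowel /e/ is adjacent to the following nasal /ɲ/, so it acquires [+nasal] and surfaces as [ẽ].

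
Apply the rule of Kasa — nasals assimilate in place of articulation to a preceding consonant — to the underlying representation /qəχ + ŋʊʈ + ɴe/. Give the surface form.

[qəχɴʊʈɳe]

The rule targets /ŋ/ (voiced velar nasal), which sits after the trigger /χ/ (uvular).
Changing only its place to uvular gives [ɴ] — the voiced uvular nasal.
The same rule applies at the second boundary: /ɴ/ → [ɳ] next to /ʈ/.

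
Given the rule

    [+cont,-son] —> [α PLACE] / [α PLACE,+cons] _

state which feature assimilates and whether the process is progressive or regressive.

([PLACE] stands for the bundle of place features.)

progressive place assimilation

The shared variable α links the value of the place features (abbreviated [PLACE]) on the target to the same value on the neighbouring segment, so place is the feature that assimilates.
Since the environment is written before the underscore, the trigger precedes the target; the direction is progressive.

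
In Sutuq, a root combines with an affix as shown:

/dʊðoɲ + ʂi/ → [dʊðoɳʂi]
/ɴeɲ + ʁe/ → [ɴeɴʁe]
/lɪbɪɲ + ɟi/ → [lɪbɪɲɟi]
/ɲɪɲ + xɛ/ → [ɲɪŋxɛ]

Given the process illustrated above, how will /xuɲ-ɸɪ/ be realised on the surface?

The data show regressive place assimilation: /ɲ/ → [ɳ] before /ʂ/; /ɲ/ → [ɴ] before /ʁ/; /ɲ/ → [ŋ] before /x/. In each pair only place changes, matching the following consonant, while manner and voice stay constant.
Nothing changes in [lɪbɪɲɟi]: there the adjacent consonants already agree in place (/ɲ/ and /ɟ/ are both palatal), so this form is consistent with the same rule.
The rule targets /ɲ/ (voiced palatal nasal), which sits before the trigger /ɸ/ (bilabial).
A voiced bilabial nasal is [m], so the surface segment is [m].

[xumɸɪ]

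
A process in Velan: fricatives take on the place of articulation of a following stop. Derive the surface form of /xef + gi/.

[xexgi]

/f/ is a voiceless labiodental fricative. The following trigger /g/ is velar, so /f/ must become velar as well.
Changing only its place to velar gives [x] — the voiceless velar fricative.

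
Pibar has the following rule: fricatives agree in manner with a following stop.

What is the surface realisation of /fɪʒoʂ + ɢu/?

The rule targets /ʂ/ (voiceless retroflex fricative), which sits before the trigger /ɢ/ (stop).
A voiceless retroflex stop is [ʈ], so the surface segment is [ʈ].

[fɪʒoʈɢu]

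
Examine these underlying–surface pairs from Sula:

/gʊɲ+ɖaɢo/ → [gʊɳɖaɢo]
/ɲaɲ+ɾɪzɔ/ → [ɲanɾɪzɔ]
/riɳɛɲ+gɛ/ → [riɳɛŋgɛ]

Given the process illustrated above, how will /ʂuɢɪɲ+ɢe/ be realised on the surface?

The data show regressive place assimilation: /ɲ/ → [ɳ] before /ɖ/; /ɲ/ → [n] before /ɾ/; /ɲ/ → [ŋ] before /g/. In each pair only place changes, matching the following consonant, while manner and voice stay constant.
/ɲ/ is a voiced palatal nasal. The following trigger /ɢ/ is uvular, so /ɲ/ must become uvular as well.
Changing only its place to uvular gives [ɴ] — the voiced uvular nasal.

[ʂuɢɪɴɢe]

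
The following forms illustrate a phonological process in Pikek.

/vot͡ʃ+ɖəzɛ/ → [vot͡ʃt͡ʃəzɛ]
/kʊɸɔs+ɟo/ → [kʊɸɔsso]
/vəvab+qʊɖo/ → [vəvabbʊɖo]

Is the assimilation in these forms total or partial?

total assimilation

Comparing underlying and surface forms, /ɖ/ → [t͡ʃ] is the alternation; the neighbouring /t͡ʃ/ is constant.
The output [t͡ʃ] is identical to the trigger /t͡ʃ/ — every feature (place, manner, voicing) has been copied — so this is total assimilation.
The remaining alternations confirm this: /ɟ/ → [s] after /s/; /q/ → [b] after /b/ — in each case the output is a copy of the preceding consonant.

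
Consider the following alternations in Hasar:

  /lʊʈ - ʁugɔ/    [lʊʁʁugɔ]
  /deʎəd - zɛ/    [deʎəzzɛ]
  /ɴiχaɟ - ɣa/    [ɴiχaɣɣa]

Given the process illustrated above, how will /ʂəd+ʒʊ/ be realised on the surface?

The data show regressive total assimilation (/ʈ/ → [ʁ] before /ʁ/; /d/ → [z] before /z/; /ɟ/ → [ɣ] before /ɣ/): in every case the target segment becomes identical to its following neighbour, copying more than a single feature.
/d/ is the segment targeted by the rule; it sits immediately before /ʒ/, so it assimilates completely and surfaces as [ʒ].

[ʂəʒʒʊ]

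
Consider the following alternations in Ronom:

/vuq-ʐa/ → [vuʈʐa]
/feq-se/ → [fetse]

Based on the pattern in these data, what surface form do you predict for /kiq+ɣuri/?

The data show regressive place assimilation: /q/ → [ʈ] before /ʐ/; /q/ → [t] before /s/. In each pair only place changes, matching the following consonant, while manner and voice stay constant.
The rule targets /q/ (voiceless uvular stop), which sits before the trigger /ɣ/ (velar).
The voiceless velar stop is [k], so /q/ → [k].

[kikɣuri]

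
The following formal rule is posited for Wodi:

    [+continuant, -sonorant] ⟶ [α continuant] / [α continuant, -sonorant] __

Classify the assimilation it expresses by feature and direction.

The shared variable α links the value of [continuant] on the target to that of the neighbouring obstruent. [continuant] distinguishes stops from fricatives — a manner-of-articulation feature — so this is manner assimilation.
The conditioning segment sits to the left of the focus bar, meaning the trigger precedes the segment that changes — progressive assimilation.

progressive manner assimilation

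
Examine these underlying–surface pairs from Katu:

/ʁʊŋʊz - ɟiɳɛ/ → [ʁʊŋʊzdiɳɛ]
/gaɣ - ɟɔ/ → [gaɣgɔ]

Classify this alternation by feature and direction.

Underlying /ɟ/ is realised as [d] next to /z/; /z/ itself does not change.
/ɟ/ is palatal while /z/ is alveolar; the output [d] is alveolar, matching the trigger — so the feature that spreads is place.
Manner and voice are unchanged, so the assimilation is partial, not total.
Checking the remaining alternation: /ɟ/ → [g] after /ɣ/ (palatal → velar, matching velar) — only place changes, and always toward the preceding segment.
The trigger is the preceding segment, so the direction is progressive (perseverative).

progressive place assimilation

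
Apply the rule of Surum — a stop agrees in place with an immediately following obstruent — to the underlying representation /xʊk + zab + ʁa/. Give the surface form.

[xʊtzaɢʁa]

/k/ is a voiceless velar stop. The following trigger /z/ is alveolar, so /k/ must become alveolar as well.
The voiceless alveolar stop is [t], so /k/ → [t].
At the second juncture, /b/ likewise becomes [ɢ] adjacent to /ʁ/.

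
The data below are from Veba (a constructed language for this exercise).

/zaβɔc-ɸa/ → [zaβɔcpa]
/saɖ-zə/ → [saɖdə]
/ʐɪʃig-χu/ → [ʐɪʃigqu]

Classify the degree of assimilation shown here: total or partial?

partial assimilation

Comparing underlying and surface forms, /ɸ/ → [p] is the alternation; the neighbouring /c/ is constant.
/ɸ/ is a fricative while /c/ is a stop; the output [p] is a stop, matching the trigger — so the feature that spreads is manner.
Place and voice are unchanged, so the assimilation is partial, not total.
Checking the remaining alternations: /z/ → [d] after /ɖ/ (fricative → stop, matching a stop); /χ/ → [q] after /g/ (fricative → stop, matching a stop) — only manner changes, and always toward the preceding segment.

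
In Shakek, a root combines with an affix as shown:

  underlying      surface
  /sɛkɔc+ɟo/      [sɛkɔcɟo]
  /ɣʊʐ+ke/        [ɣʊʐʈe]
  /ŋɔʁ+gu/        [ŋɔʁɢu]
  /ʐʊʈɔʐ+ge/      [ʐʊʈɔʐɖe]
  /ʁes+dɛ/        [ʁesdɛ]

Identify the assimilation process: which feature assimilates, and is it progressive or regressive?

progressive place assimilation

Underlying /k/ is realised as [ʈ] next to /ʐ/; /ʐ/ itself does not change.
/k/ is velar while /ʐ/ is retroflex; the output [ʈ] is retroflex, matching the trigger — so the feature that spreads is place.
Manner and voice are unchanged, so the assimilation is partial, not total.
The same holds elsewhere in the data: /g/ → [ɢ] after /ʁ/ (velar → uvular, matching uvular); /g/ → [ɖ] after /ʐ/ (velar → retroflex, matching retroflex) — only place changes, and always toward the preceding segment.
No alternation appears in [sɛkɔcɟo], [ʁesdɛ]: there the adjacent consonants already agree in place (/ɟ/ and /c/ are both palatal; /d/ and /s/ are both alveolar), so these forms are consistent with the same rule.
The trigger is the preceding segment, so the direction is progressive (perseverative).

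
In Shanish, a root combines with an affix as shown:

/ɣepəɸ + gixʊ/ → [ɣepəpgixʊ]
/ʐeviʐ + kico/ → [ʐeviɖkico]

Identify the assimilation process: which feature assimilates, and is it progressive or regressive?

Comparing underlying and surface forms, /ɸ/ → [p] is the alternation; the neighbouring /g/ is constant.
The change fricative → stop matches the manner of the following /g/, identifying this as manner assimilation.
Place and voice are unchanged, so the assimilation is partial, not total.
The same holds elsewhere in the data: /ʐ/ → [ɖ] before /k/ (fricative → stop, matching a stop) — only manner changes, and always toward the following segment.
The trigger is the following segment, so the direction is regressive (anticipatory).

regressive manner assimilation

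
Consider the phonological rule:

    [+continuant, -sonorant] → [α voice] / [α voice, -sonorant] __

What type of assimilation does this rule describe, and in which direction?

progressive voicing assimilation

The shared variable α links the value of [voice] on the target to the same value on the neighbouring segment, so voicing is the feature that assimilates.
The conditioning segment sits to the left of the focus bar, meaning the trigger precedes the segment that changes — progressive assimilation.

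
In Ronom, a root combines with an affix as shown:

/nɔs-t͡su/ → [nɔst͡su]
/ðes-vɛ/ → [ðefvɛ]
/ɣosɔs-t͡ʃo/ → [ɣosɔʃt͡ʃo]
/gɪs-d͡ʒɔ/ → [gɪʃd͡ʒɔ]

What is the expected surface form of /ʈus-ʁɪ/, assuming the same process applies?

The data show regressive place assimilation: /s/ → [f] before /v/; /s/ → [ʃ] before /t͡ʃ/; /s/ → [ʃ] before /d͡ʒ/. In each pair only place changes, matching the following consonant, while manner and voice stay constant.
No alternation appears in [nɔst͡su]: there the adjacent consonants already agree in place (/s/ and /t͡s/ are both alveolar), so this form is consistent with the same rule.
/s/ is a voiceless alveolar fricative. The following trigger /ʁ/ is uvular, so /s/ must become uvular as well.
A voiceless uvular fricative is [χ], so the surface segment is [χ].

[ʈuχʁɪ]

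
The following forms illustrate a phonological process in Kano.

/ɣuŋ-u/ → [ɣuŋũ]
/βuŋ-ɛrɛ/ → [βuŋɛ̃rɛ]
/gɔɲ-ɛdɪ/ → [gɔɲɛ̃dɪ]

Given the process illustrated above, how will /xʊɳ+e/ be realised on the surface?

The data show progressive nasality assimilation (vowel nasalisation): /u/ → [ũ] after /ŋ/; /ɛ/ → [ɛ̃] after /ŋ/; /ɛ/ → [ɛ̃] after /ɲ/ — a vowel is nasalised by an immediately preceding nasal consonant.
The vowel /e/ is adjacent to the preceding nasal /ɳ/, so it acquires [+nasal] and surfaces as [ẽ].

[xʊɳẽ]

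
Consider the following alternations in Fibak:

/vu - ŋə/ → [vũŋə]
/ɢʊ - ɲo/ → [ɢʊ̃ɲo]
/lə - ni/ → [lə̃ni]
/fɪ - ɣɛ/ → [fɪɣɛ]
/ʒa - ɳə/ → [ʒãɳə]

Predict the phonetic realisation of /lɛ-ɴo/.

[lɛ̃ɴo]

The data show regressive nasality assimilation (vowel nasalisation): /u/ → [ũ] before /ŋ/; /ʊ/ → [ʊ̃] before /ɲ/; /ə/ → [ə̃] before /n/; /a/ → [ã] before /ɳ/ — a vowel is nasalised by an immediately following nasal consonant.
No change occurs in [fɪɣɛ] because the vowel at the boundary is adjacent to an oral consonant, not a nasal (/ɪ/ next to /ɣ/).
/ɛ/ sits next to the nasal /ɴ/ and is therefore nasalised to [ɛ̃].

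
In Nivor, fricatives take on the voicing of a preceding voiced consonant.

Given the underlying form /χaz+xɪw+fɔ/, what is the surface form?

[χazɣɪwvɔ]

The rule targets /x/ (voiceless velar fricative), which sits after the trigger /z/ (voiced).
A voiced velar fricative is [ɣ], so the surface segment is [ɣ].
At the second juncture, /f/ likewise becomes [v] adjacent to /w/.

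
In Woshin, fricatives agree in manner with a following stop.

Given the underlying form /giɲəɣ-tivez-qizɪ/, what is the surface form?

The rule targets /ɣ/ (voiced velar fricative), which sits before the trigger /t/ (stop).
Changing only its manner to stop gives [g] — the voiced velar stop.
The same rule applies at the second boundary: /z/ → [d] next to /q/.

[giɲəgtivedqizɪ]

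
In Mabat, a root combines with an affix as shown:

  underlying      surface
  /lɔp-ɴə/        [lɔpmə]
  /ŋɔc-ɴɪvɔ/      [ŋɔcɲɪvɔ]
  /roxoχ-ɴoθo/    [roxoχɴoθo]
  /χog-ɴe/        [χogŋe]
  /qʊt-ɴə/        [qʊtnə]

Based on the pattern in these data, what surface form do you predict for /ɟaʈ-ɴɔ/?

[ɟaʈɳɔ]

The data show progressive place assimilation: /ɴ/ → [m] after /p/; /ɴ/ → [ɲ] after /c/; /ɴ/ → [ŋ] after /g/; /ɴ/ → [n] after /t/. In each pair only place changes, matching the preceding consonant, while manner and voice stay constant.
Nothing changes in [roxoχɴoθo]: there the adjacent consonants already agree in place (/ɴ/ and /χ/ are both uvular), so this form is consistent with the same rule.
/ɴ/ is a voiced uvular nasal. The preceding trigger /ʈ/ is retroflex, so /ɴ/ must become retroflex as well.
Changing only its place to retroflex gives [ɳ] — the voiced retroflex nasal.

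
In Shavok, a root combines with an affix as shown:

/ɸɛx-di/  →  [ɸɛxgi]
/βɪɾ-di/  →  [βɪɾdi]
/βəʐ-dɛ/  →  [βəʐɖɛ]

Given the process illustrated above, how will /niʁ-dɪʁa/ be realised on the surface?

[niʁɢɪʁa]

The data show progressive place assimilation: /d/ → [g] after /x/; /d/ → [ɖ] after /ʐ/. In each pair only place changes, matching the preceding consonant, while manner and voice stay constant.
Nothing changes in [βɪɾdi]: there the adjacent consonants already agree in place (/d/ and /ɾ/ are both alveolar), so this form is consistent with the same rule.
The rule targets /d/ (voiced alveolar stop), which sits after the trigger /ʁ/ (uvular).
Changing only its place to uvular gives [ɢ] — the voiced uvular stop.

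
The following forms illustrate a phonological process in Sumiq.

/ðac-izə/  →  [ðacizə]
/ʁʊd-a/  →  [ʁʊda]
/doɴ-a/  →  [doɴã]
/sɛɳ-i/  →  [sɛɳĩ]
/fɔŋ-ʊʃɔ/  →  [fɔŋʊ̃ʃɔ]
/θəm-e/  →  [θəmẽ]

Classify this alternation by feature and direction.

The vowel /a/ surfaces as nasalised [ã] next to the preceding nasal /ɴ/ — it has acquired the [+nasal] feature of its neighbour.
Likewise in the remaining data: /i/ → [ĩ] after /ɳ/; /ʊ/ → [ʊ̃] after /ŋ/; /e/ → [ẽ] after /m/ — each time a vowel is nasalised next to a preceding nasal.
No change occurs in [ðacizə], [ʁʊda] because the vowel at the boundary is adjacent to an oral consonant, not a nasal (/i/ next to /c/; /a/ next to /d/).
Because the conditioning nasal is to the left of the vowel that changes, the process is progressive (perseverative).

progressive nasality assimilation (vowel nasalisation)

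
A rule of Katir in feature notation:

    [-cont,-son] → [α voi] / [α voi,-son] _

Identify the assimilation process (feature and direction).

The rule copies [voi] from the environment onto the target, so the assimilating feature is voicing.
The conditioning segment sits to the left of the focus bar, meaning the trigger precedes the segment that changes — progressive assimilation.

progressive voicing assimilation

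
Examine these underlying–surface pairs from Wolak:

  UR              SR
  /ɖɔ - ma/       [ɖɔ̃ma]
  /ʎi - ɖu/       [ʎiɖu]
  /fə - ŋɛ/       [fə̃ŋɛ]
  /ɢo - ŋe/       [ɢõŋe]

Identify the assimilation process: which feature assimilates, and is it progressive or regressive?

The vowel /ɔ/ surfaces as nasalised [ɔ̃] next to the following nasal /m/ — it has acquired the [+nasal] feature of its neighbour.
Likewise in the remaining data: /ə/ → [ə̃] before /ŋ/; /o/ → [õ] before /ŋ/ — each time a vowel is nasalised next to a following nasal.
No change occurs in [ʎiɖu] because the vowel at the boundary is adjacent to an oral consonant, not a nasal (/i/ next to /ɖ/).
Because the conditioning nasal is to the right of the vowel that changes, the process is regressive (anticipatory).

regressive nasality assimilation (vowel nasalisation)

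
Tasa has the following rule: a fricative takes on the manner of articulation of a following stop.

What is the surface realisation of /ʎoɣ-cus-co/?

[ʎogcutco]

/ɣ/ is a voiced velar fricative. The following trigger /c/ is a stop, so /ɣ/ must become a stop as well.
Changing only its manner to stop gives [g] — the voiced velar stop.
The same rule applies at the second boundary: /s/ → [t] next to /c/.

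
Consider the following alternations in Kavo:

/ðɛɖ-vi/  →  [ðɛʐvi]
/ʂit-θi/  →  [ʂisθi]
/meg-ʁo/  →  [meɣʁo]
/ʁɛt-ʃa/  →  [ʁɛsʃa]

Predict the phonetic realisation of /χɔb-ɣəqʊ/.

[χɔβɣəqʊ]

The data show regressive manner assimilation: /ɖ/ → [ʐ] before /v/; /t/ → [s] before /θ/; /g/ → [ɣ] before /ʁ/; /t/ → [s] before /ʃ/. In each pair only manner changes, matching the following consonant, while place and voice stay constant.
/b/ is a voiced bilabial stop. The following trigger /ɣ/ is a fricative, so /b/ must become a fricative as well.
The voiced bilabial fricative is [β], so /b/ → [β].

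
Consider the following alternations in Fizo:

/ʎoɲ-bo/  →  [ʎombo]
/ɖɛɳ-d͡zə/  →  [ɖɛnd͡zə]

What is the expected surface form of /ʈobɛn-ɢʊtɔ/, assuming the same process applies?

[ʈobɛɴɢʊtɔ]

The data show regressive place assimilation: /ɲ/ → [m] before /b/; /ɳ/ → [n] before /d͡z/. In each pair only place changes, matching the following consonant, while manner and voice stay constant.
The rule targets /n/ (voiced alveolar nasal), which sits before the trigger /ɢ/ (uvular).
Changing only its place to uvular gives [ɴ] — the voiced uvular nasal.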